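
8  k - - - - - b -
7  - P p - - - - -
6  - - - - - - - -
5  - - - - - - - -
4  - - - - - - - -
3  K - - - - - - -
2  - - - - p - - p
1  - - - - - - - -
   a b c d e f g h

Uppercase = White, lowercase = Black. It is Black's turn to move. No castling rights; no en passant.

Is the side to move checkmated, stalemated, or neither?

neither

Black to move; black king on a8.
In check: yes, from the white pawn on b7.
King squares — a7: available; b7: available; b8: available.
Legal moves for Black: Kb8, Kxb7, Ka7.
Black is in check but has 3 legal moves → neither.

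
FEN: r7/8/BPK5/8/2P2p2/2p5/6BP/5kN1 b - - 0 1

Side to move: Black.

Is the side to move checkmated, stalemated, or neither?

neither

Black to move; black king on f1.
In check: yes, from the white bishop on g2.
King squares — e1: available; g1: available; e2: attacked by Ng1; f2: available; g2: available.
Legal moves for Black: Kxg2, Kf2, Kxg1, Ke1.
Black is in check but has 4 legal moves → neither.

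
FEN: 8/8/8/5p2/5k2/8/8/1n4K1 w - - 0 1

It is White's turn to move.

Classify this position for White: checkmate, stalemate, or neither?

neither

White to move; white king on g1.
In check: no.
Legal moves for White: Kh2, Kg2, Kf2, Kh1, Kf1.
White has 5 legal moves and is not in check → neither.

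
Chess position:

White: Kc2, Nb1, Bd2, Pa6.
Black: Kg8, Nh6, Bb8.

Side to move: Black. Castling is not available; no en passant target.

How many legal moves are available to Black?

15

Black to move; king on g8.
In check: no.
Legal moves: Kh8, Kf8, Kh7, Kg7, Kf7, Bc7, Ba7, Bd6, Be5, Bf4, Bg3, Bh2, Nf7, Nf5, Ng4.
Count: 15.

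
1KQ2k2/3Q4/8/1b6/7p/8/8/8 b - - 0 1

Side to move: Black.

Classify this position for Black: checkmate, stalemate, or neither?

Black to move; black king on f8.
In check: yes, from the white queen on c8.
King squares — e7: attacked by Qd7; f7: attacked by Qd7; g7: attacked by Qd7; e8: attacked by Qd7; g8: attacked by Qc8.
Legal moves for Black: none.
In check with no legal moves → checkmate.

checkmate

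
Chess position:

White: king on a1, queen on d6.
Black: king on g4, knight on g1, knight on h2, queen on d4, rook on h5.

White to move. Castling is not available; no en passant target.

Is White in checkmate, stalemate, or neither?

White to move; white king on a1.
In check: yes, from the black queen on d4.
King squares — b1: available; a2: available; b2: attacked by Qd4.
Legal moves for White: Ka2, Kb1, Qxd4+.
White is in check but has 3 legal moves → neither.

neither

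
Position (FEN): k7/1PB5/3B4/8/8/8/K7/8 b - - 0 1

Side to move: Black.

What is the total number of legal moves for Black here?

Black to move; king on a8.
In check: yes, from the white pawn on b7.
Legal moves: Kxb7, Ka7.
Count: 2.

2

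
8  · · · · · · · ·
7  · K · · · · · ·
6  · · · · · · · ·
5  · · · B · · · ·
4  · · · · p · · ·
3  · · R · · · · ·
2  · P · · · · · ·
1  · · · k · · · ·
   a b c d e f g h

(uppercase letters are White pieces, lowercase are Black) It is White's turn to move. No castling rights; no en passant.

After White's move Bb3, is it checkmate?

After Bb3: black king on d1; in check: yes, from the white bishop on b3.
Black has 3 legal replies: Ke2, Kd2, Ke1.
In check but a legal move exists → not checkmate.

no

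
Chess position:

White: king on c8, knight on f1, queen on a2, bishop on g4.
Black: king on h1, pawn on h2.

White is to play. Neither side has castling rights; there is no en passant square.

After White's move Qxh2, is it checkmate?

yes

After Qxh2: black king on h1; in check: yes, from the white queen on h2.
King squares — g1: attacked by Qh2; g2: attacked by Qh2; h2: attacked by Nf1.
Black has no legal moves → checkmate.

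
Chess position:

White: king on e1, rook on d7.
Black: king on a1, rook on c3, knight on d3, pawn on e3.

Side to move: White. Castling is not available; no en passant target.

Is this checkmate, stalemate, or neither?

neither

White to move; white king on e1.
In check: yes, from the black knight on d3.
Legal moves for White: Ke2, Kf1, Kd1, Rxd3.
White is in check but has 4 legal moves → neither.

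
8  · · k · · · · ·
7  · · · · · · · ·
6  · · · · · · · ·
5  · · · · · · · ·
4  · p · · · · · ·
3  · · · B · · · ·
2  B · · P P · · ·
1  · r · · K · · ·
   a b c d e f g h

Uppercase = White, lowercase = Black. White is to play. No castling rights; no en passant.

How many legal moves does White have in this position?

White to move; king on e1.
In check: yes, from the black rook on b1.
Legal moves: Kf2, Bdxb1, Baxb1.
Count: 3.

3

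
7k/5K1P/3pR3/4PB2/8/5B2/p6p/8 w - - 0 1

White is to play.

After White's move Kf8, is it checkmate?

no

After Kf8: black king on h8; in check: no.
Black is not in check, so this cannot be checkmate.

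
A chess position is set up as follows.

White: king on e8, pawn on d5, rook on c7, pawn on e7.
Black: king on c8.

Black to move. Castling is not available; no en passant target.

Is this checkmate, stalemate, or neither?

neither

Black to move; black king on c8.
In check: yes, from the white rook on c7.
King squares — b7: attacked by Rc7; c7: available; d7: attacked by Rc7; b8: available; d8: attacked by Pe7.
Legal moves for Black: Kb8, Kxc7.
Black is in check but has 2 legal moves → neither.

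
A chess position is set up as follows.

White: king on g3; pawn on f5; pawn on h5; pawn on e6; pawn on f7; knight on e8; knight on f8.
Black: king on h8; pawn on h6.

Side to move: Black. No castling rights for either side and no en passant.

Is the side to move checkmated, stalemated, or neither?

Black to move; black king on h8.
In check: no.
King squares — g7: attacked by Ne8; h7: attacked by Nf8; g8: attacked by Pf7.
Legal moves for Black: none.
Not in check and no legal moves → stalemate.

stalemate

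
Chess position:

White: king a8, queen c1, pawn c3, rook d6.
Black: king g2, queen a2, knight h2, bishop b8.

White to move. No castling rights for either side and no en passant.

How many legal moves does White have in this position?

White to move; king on a8.
In check: yes, from the black queen on a2.
Legal moves: Kxb8, Kb7, Ra6, Qa3.
Count: 4.

4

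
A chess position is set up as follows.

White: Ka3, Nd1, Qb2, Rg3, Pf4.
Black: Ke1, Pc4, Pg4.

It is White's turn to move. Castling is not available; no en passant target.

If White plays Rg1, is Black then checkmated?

After Rg1: black king on e1; in check: yes, from the white rook on g1.
King squares — d1: attacked by Rg1; f1: attacked by Rg1; d2: attacked by Qb2; e2: attacked by Qb2; f2: attacked by Nd1.
Black has no legal moves → checkmate.

yes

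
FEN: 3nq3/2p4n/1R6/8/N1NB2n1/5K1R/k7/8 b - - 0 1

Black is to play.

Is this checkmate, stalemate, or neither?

Black to move; black king on a2.
In check: no.
Legal moves for Black include: Qh8, Qg8, Qf8+, Qf7+, Qe7, Qd7, Qg6, Qe6, Qc6+, Qh5, Qe5, Qb5, Qe4+, Qxa4, Qe3+, Qe2+, Qe1, Nf7, ... (list truncated; more exist).
Black has legal moves and is not in check → neither.

neither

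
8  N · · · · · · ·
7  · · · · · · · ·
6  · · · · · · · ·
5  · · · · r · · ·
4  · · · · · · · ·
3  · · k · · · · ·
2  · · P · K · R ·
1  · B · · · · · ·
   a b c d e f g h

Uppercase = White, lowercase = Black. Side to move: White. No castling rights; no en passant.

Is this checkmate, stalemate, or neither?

White to move; white king on e2.
In check: yes, from the black rook on e5.
King squares — d1: available; e1: attacked by Re5; f1: available; d2: attacked by Kc3; f2: available; d3: attacked by Kc3; e3: attacked by Re5; f3: available.
Legal moves for White: Kf3, Kf2, Kf1, Kd1.
White is in check but has 4 legal moves → neither.

neither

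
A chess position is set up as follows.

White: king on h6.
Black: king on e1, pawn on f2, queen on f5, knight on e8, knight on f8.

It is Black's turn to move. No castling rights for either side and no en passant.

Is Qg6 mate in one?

yes

After Qg6: white king on h6; in check: yes, from the black queen on g6.
King squares — g5: attacked by Qg6; h5: attacked by Qg6; g6: attacked by Nf8; g7: attacked by Qg6; h7: attacked by Qg6.
White has no legal moves → checkmate.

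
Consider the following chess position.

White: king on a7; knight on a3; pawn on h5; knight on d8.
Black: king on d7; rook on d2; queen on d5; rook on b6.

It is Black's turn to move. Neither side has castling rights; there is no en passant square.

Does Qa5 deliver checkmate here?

yes

After Qa5: white king on a7; in check: yes, from the black queen on a5.
King squares — a6: attacked by Qa5; b6: attacked by Qa5; b7: attacked by Rb6; a8: attacked by Qa5; b8: attacked by Rb6.
White has no legal moves → checkmate.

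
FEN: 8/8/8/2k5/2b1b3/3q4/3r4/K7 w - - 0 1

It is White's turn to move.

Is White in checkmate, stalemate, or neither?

stalemate

White to move; white king on a1.
In check: no.
King squares — b1: attacked by Qd3; a2: attacked by Rd2; b2: attacked by Rd2.
Legal moves for White: none.
Not in check and no legal moves → stalemate.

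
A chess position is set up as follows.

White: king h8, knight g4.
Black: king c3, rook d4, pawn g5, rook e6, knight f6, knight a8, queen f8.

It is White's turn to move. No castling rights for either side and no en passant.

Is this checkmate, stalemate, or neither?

checkmate

White to move; white king on h8.
In check: yes, from the black queen on f8.
King squares — g7: attacked by Qf8; h7: attacked by Nf6; g8: attacked by Nf6.
Legal moves for White: none.
In check with no legal moves → checkmate.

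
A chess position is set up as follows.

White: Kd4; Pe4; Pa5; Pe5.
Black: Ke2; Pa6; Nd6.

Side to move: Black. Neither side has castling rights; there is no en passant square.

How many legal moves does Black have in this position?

14

Black to move; king on e2.
In check: no.
Legal moves: Ne8, Nc8, Nf7, Nb7, Nf5+, Nb5+, Nxe4, Nc4, Kf3, Kf2, Kd2, Kf1, Ke1, Kd1.
Count: 14.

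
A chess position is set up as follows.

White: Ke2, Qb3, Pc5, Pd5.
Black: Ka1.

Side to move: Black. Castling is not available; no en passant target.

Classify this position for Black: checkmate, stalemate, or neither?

Black to move; black king on a1.
In check: no.
King squares — b1: attacked by Qb3; a2: attacked by Qb3; b2: attacked by Qb3.
Legal moves for Black: none.
Not in check and no legal moves → stalemate.

stalemate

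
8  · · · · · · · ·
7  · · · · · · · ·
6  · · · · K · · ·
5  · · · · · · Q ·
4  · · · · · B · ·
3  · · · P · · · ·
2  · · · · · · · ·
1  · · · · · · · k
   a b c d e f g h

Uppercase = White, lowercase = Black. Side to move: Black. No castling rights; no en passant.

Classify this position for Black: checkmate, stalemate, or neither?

Black to move; black king on h1.
In check: no.
King squares — g1: attacked by Qg5; g2: attacked by Qg5; h2: attacked by Bf4.
Legal moves for Black: none.
Not in check and no legal moves → stalemate.

stalemate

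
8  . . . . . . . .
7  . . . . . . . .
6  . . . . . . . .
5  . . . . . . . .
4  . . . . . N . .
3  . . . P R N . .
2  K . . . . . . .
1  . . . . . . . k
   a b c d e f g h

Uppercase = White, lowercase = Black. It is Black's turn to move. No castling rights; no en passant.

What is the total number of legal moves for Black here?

Black to move; king on h1.
In check: no.
Legal moves: none.
Count: 0.

0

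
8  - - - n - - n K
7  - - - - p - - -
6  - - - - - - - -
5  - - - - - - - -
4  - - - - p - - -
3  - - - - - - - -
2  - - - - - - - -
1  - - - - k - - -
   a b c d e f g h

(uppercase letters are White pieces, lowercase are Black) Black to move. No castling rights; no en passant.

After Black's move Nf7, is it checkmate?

no

After Nf7: white king on h8; in check: yes, from the black knight on f7.
White has 3 legal replies: Kxg8, Kh7, Kg7.
In check but a legal move exists → not checkmate.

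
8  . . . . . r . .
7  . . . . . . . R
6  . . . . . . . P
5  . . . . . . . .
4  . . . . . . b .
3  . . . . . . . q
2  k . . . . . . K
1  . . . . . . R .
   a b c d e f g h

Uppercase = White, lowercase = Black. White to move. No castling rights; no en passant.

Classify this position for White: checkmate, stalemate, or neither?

checkmate

White to move; white king on h2.
In check: yes, from the black queen on h3.
King squares — g1: own rook; h1: attacked by Qh3; g2: attacked by Qh3; g3: attacked by Qh3; h3: attacked by Bg4.
Legal moves for White: none.
In check with no legal moves → checkmate.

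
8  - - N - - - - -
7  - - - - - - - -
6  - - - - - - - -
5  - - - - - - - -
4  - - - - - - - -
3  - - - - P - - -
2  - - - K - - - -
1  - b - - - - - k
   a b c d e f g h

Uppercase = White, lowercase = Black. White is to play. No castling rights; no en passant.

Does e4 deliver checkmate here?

After e4: black king on h1; in check: no.
Black is not in check, so this cannot be checkmate.

no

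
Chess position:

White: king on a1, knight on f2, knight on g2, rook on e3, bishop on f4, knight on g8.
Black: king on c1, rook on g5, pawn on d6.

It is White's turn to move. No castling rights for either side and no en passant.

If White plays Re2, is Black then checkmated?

After Re2: black king on c1; in check: yes, from the white bishop on f4.
King squares — b1: attacked by Ka1; d1: attacked by Nf2; b2: attacked by Ka1; c2: attacked by Re2; d2: attacked by Re2.
Black has no legal moves → checkmate.

yes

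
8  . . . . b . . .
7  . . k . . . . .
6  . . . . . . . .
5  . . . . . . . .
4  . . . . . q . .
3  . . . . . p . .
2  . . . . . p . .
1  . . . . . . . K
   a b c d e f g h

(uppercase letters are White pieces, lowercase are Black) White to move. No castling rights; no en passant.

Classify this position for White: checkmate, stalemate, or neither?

stalemate

White to move; white king on h1.
In check: no.
King squares — g1: attacked by Pf2; g2: attacked by Pf3; h2: attacked by Qf4.
Legal moves for White: none.
Not in check and no legal moves → stalemate.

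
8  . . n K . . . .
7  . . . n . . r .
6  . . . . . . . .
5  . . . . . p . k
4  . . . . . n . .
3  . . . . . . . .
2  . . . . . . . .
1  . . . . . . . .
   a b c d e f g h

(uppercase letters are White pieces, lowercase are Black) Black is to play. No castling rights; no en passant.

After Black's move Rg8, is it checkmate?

no

After Rg8: white king on d8; in check: yes, from the black rook on g8.
White has 2 legal replies: Kxd7, Kc7.
In check but a legal move exists → not checkmate.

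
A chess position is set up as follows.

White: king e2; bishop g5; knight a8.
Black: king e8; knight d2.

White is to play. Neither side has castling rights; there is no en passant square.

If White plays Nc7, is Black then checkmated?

no

After Nc7: black king on e8; in check: yes, from the white knight on c7.
Black has 3 legal replies: Kf8, Kf7, Kd7.
In check but a legal move exists → not checkmate.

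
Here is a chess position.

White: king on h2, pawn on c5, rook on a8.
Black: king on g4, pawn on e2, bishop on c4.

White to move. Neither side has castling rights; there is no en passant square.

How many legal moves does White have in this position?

18

White to move; king on h2.
In check: no.
Legal moves: Rh8, Rg8+, Rf8, Re8, Rd8, Rc8, Rb8, Ra7, Ra6, Ra5, Ra4, Ra3, Ra2, Ra1, Kg2, Kh1, Kg1, c6.
Count: 18.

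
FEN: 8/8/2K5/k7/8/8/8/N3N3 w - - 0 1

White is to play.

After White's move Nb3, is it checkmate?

After Nb3: black king on a5; in check: yes, from the white knight on b3.
Black has 3 legal replies: Ka6, Kb4, Ka4.
In check but a legal move exists → not checkmate.

no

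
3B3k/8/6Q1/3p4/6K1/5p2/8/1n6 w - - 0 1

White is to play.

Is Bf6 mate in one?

After Bf6: black king on h8; in check: yes, from the white bishop on f6.
King squares — g7: attacked by Bf6; h7: attacked by Qg6; g8: attacked by Qg6.
Black has no legal moves → checkmate.

yes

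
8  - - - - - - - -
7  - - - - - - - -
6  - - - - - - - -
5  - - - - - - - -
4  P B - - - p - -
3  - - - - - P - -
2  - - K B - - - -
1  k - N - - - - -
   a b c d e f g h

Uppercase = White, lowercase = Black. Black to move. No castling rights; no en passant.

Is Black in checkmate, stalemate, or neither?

stalemate

Black to move; black king on a1.
In check: no.
King squares — b1: attacked by Kc2; a2: attacked by Nc1; b2: attacked by Kc2.
Legal moves for Black: none.
Not in check and no legal moves → stalemate.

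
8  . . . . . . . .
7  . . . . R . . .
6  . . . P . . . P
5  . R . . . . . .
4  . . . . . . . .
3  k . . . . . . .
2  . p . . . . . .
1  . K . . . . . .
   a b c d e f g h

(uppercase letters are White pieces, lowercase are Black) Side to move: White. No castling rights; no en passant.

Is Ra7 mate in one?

After Ra7: black king on a3; in check: yes, from the white rook on a7.
King squares — a2: attacked by Kb1; b2: own pawn; b3: attacked by Rb5; a4: attacked by Ra7; b4: attacked by Rb5.
Black has no legal moves → checkmate.

yes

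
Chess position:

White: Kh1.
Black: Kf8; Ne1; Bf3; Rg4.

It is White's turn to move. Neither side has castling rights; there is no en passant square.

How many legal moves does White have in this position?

White to move; king on h1.
In check: yes, from the black bishop on f3.
Legal moves: Kh2.
Count: 1.

1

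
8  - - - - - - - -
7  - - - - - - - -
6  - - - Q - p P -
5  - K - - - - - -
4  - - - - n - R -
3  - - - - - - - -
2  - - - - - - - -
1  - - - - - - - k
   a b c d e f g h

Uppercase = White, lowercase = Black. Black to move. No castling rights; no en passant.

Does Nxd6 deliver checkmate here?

no

After Nxd6: white king on b5; in check: yes, from the black knight on d6.
White has 7 legal replies: Kc6, Kb6, Ka6, Kc5, Ka5, Kb4, Ka4.
In check but a legal move exists → not checkmate.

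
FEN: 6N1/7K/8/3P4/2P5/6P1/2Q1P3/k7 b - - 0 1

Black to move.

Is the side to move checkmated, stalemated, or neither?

stalemate

Black to move; black king on a1.
In check: no.
King squares — b1: attacked by Qc2; a2: attacked by Qc2; b2: attacked by Qc2.
Legal moves for Black: none.
Not in check and no legal moves → stalemate.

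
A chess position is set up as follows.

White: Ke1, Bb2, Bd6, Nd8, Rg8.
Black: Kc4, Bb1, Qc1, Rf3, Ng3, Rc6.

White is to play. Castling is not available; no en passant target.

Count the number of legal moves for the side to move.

White to move; king on e1.
In check: yes, from the black queen on c1.
Legal moves: Bxc1.
Count: 1.

1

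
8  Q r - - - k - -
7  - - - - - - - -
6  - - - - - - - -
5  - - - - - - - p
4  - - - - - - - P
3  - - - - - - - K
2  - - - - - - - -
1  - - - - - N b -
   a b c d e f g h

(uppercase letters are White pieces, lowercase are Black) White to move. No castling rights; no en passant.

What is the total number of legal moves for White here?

21

White to move; king on h3.
In check: no.
Legal moves: Qxb8+, Qb7, Qa7, Qc6, Qa6, Qd5, Qa5, Qe4, Qa4, Qf3+, Qa3+, Qg2, Qa2, Qh1, Qa1, Kg3, Kg2, Ng3, Ne3, Nh2, Nd2.
Count: 21.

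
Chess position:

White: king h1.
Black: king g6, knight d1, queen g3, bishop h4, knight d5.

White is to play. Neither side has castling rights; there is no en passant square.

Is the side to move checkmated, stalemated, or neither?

White to move; white king on h1.
In check: no.
King squares — g1: attacked by Qg3; g2: attacked by Qg3; h2: attacked by Qg3.
Legal moves for White: none.
Not in check and no legal moves → stalemate.

stalemate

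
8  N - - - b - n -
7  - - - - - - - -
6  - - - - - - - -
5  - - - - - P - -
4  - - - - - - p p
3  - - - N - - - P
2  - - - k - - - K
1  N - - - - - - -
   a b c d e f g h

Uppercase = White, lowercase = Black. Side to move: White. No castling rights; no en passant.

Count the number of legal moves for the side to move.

White to move; king on h2.
In check: no.
Legal moves: Nc7, Nb6, Ne5, Nc5, Nf4, Nb4, Nf2, Nb2, Ne1, Nc1, Kg2, Kh1, Kg1, Nb3+, Nc2, hxg4, f6.
Count: 17.

17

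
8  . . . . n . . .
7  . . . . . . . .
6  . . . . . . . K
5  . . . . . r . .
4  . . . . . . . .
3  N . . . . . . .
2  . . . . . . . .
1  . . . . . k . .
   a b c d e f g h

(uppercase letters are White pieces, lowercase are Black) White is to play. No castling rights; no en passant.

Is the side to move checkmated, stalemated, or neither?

neither

White to move; white king on h6.
In check: no.
Legal moves for White: Kh7, Kg6, Nb5, Nc4, Nc2, Nb1.
White has 6 legal moves and is not in check → neither.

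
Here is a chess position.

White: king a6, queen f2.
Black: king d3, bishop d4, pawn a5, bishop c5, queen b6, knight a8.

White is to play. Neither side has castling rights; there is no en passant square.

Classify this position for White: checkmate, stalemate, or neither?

checkmate

White to move; white king on a6.
In check: yes, from the black queen on b6.
King squares — a5: attacked by Qb6; b5: attacked by Qb6; b6: attacked by Bc5; a7: attacked by Qb6; b7: attacked by Qb6.
Legal moves for White: none.
In check with no legal moves → checkmate.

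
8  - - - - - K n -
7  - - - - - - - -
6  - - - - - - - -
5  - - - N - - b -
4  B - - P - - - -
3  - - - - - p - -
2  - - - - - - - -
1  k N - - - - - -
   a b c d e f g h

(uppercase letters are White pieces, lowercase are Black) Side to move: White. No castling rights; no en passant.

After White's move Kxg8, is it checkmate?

no

After Kxg8: black king on a1; in check: no.
Black is not in check, so this cannot be checkmate.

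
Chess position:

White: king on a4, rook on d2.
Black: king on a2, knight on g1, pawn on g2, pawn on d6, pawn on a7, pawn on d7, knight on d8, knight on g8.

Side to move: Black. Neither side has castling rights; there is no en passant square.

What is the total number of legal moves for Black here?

Black to move; king on a2.
In check: yes, from the white rook on d2.
Legal moves: Kb1, Ka1.
Count: 2.

2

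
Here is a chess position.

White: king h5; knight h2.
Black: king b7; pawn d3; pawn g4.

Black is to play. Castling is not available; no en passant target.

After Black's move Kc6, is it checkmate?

no

After Kc6: white king on h5; in check: no.
White is not in check, so this cannot be checkmate.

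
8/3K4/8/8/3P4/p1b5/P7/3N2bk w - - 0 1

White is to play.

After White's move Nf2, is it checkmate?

After Nf2: black king on h1; in check: yes, from the white knight on f2.
Black has 3 legal replies: Kh2, Kg2, Bxf2.
In check but a legal move exists → not checkmate.

no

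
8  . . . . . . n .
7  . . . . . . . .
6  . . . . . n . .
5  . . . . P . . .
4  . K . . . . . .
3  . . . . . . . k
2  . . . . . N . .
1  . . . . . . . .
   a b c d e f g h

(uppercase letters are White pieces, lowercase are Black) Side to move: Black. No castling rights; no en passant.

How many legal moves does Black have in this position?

4

Black to move; king on h3.
In check: yes, from the white knight on f2.
Legal moves: Kh4, Kg3, Kh2, Kg2.
Count: 4.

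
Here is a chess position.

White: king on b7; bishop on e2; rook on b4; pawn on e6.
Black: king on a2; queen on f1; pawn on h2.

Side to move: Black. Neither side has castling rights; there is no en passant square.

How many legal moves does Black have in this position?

Black to move; king on a2.
In check: no.
Legal moves: Ka3, Ka1, Qf8, Qf7+, Qf6, Qf5, Qf4, Qh3, Qf3+, Qg2+, Qf2, Qxe2, Qh1+, Qg1, Qe1, Qd1, Qc1, Qb1, Qa1, h1=Q+, h1=R, h1=B+, h1=N.
Count: 23.

23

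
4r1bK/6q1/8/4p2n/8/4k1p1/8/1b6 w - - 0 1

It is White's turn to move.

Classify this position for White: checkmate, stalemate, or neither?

White to move; white king on h8.
In check: yes, from the black queen on g7.
King squares — g7: attacked by Nh5; h7: attacked by Bb1; g8: attacked by Qg7.
Legal moves for White: none.
In check with no legal moves → checkmate.

checkmate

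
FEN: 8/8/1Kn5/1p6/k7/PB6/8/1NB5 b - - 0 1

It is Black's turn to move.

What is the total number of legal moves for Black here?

Black to move; king on a4.
In check: yes, from the white bishop on b3.
Legal moves: Kxb3.
Count: 1.

1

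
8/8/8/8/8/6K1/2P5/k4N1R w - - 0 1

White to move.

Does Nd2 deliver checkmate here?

After Nd2: black king on a1; in check: yes, from the white rook on h1.
Black has 2 legal replies: Kb2, Ka2.
In check but a legal move exists → not checkmate.

no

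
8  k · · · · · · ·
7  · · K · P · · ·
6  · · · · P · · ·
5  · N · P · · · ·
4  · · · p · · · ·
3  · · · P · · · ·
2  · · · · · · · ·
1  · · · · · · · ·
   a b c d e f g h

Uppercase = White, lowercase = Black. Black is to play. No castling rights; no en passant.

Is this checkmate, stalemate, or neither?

Black to move; black king on a8.
In check: no.
King squares — a7: attacked by Nb5; b7: attacked by Kc7; b8: attacked by Kc7.
Legal moves for Black: none.
Not in check and no legal moves → stalemate.

stalemate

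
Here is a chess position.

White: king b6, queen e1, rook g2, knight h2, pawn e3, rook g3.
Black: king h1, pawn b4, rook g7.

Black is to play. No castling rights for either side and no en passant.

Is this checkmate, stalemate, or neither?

checkmate

Black to move; black king on h1.
In check: yes, from the white queen on e1.
King squares — g1: attacked by Qe1; g2: attacked by Rg3; h2: attacked by Rg2.
Legal moves for Black: none.
In check with no legal moves → checkmate.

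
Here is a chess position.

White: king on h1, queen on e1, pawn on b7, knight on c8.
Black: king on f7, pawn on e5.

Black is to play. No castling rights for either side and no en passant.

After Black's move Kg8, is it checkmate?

After Kg8: white king on h1; in check: no.
White is not in check, so this cannot be checkmate.

no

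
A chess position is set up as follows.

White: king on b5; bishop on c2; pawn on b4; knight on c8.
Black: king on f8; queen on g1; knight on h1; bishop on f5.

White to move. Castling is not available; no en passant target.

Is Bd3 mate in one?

After Bd3: black king on f8; in check: no.
Black is not in check, so this cannot be checkmate.

no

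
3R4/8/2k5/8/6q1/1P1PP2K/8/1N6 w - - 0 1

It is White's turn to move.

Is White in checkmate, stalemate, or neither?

neither

White to move; white king on h3.
In check: yes, from the black queen on g4.
Legal moves for White: Kxg4, Kh2.
White is in check but has 2 legal moves → neither.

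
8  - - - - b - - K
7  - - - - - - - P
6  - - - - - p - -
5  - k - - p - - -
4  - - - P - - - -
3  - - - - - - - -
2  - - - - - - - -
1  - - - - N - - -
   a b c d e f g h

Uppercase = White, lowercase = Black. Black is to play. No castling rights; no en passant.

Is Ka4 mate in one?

After Ka4: white king on h8; in check: no.
White is not in check, so this cannot be checkmate.

no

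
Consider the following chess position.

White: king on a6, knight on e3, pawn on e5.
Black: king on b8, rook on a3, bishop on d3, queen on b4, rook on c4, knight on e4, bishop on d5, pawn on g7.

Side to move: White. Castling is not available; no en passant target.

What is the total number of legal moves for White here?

White to move; king on a6.
In check: yes, from the black rook on a3.
Legal moves: none.
Count: 0.

0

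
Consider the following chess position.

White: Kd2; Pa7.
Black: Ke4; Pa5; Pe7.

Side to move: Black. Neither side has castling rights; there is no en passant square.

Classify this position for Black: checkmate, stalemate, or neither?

neither

Black to move; black king on e4.
In check: no.
Legal moves for Black: Kf5, Ke5, Kd5, Kf4, Kd4, Kf3, e6, a4, e5.
Black has 9 legal moves and is not in check → neither.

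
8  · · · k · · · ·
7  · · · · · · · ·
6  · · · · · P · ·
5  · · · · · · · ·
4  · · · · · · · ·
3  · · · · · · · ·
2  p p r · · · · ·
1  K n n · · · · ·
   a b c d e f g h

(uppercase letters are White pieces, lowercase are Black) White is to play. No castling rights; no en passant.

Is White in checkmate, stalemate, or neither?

checkmate

White to move; white king on a1.
In check: yes, from the black pawn on b2.
King squares — b1: attacked by Pa2; a2: attacked by Nc1; b2: attacked by Rc2.
Legal moves for White: none.
In check with no legal moves → checkmate.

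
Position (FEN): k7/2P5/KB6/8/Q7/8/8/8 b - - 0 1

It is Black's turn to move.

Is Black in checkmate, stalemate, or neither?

stalemate

Black to move; black king on a8.
In check: no.
King squares — a7: attacked by Ka6; b7: attacked by Ka6; b8: attacked by Pc7.
Legal moves for Black: none.
Not in check and no legal moves → stalemate.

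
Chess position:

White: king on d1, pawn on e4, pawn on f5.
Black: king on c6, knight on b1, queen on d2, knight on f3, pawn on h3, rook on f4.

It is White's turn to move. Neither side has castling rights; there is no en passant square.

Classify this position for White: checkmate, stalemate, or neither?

checkmate

White to move; white king on d1.
In check: yes, from the black queen on d2.
King squares — c1: attacked by Qd2; e1: attacked by Qd2; c2: attacked by Qd2; d2: attacked by Nb1; e2: attacked by Qd2.
Legal moves for White: none.
In check with no legal moves → checkmate.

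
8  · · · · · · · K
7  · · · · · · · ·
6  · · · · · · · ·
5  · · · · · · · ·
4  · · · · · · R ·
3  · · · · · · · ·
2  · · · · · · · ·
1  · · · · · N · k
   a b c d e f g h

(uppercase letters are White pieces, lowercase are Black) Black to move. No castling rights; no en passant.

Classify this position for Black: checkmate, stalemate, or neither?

stalemate

Black to move; black king on h1.
In check: no.
King squares — g1: attacked by Rg4; g2: attacked by Rg4; h2: attacked by Nf1.
Legal moves for Black: none.
Not in check and no legal moves → stalemate.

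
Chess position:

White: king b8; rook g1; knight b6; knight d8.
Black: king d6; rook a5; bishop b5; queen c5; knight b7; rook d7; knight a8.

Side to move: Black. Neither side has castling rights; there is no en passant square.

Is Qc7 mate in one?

yes

After Qc7: white king on b8; in check: yes, from the black queen on c7.
King squares — a7: attacked by Ra5; b7: attacked by Qc7; c7: attacked by Kd6; a8: attacked by Ra5; c8: attacked by Qc7.
White has no legal moves → checkmate.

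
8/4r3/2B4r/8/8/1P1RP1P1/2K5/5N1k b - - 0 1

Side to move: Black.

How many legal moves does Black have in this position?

Black to move; king on h1.
In check: yes, from the white bishop on c6.
Legal moves: Kg1, Re4, Rxc6+.
Count: 3.

3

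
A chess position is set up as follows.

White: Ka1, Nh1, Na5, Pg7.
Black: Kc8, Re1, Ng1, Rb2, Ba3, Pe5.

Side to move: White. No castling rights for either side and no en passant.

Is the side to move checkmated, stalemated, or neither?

White to move; white king on a1.
In check: yes, from the black rook on e1.
King squares — b1: attacked by Re1; a2: attacked by Rb2; b2: attacked by Ba3.
Legal moves for White: none.
In check with no legal moves → checkmate.

checkmate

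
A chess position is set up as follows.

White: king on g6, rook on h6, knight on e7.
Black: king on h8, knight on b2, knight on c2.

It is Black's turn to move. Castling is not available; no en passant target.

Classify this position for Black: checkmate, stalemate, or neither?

checkmate

Black to move; black king on h8.
In check: yes, from the white rook on h6.
King squares — g7: attacked by Kg6; h7: attacked by Kg6; g8: attacked by Ne7.
Legal moves for Black: none.
In check with no legal moves → checkmate.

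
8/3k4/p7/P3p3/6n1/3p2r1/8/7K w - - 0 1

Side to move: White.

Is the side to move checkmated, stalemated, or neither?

White to move; white king on h1.
In check: no.
King squares — g1: attacked by Rg3; g2: attacked by Rg3; h2: attacked by Ng4.
Legal moves for White: none.
Not in check and no legal moves → stalemate.

stalemate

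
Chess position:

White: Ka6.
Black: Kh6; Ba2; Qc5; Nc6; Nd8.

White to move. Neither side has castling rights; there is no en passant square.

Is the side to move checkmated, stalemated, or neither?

stalemate

White to move; white king on a6.
In check: no.
King squares — a5: attacked by Qc5; b5: attacked by Qc5; b6: attacked by Qc5; a7: attacked by Qc5; b7: attacked by Nd8.
Legal moves for White: none.
Not in check and no legal moves → stalemate.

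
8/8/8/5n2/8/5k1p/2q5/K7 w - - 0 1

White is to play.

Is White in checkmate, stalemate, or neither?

stalemate

White to move; white king on a1.
In check: no.
King squares — b1: attacked by Qc2; a2: attacked by Qc2; b2: attacked by Qc2.
Legal moves for White: none.
Not in check and no legal moves → stalemate.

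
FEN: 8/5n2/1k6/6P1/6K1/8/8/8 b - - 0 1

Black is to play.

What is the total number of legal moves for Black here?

14

Black to move; king on b6.
In check: no.
Legal moves: Nh8, Nd8, Nh6+, Nd6, Nxg5, Ne5+, Kc7, Kb7, Ka7, Kc6, Ka6, Kc5, Kb5, Ka5.
Count: 14.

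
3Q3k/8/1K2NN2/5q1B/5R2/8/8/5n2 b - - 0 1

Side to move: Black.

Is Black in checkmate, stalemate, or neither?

checkmate

Black to move; black king on h8.
In check: yes, from the white queen on d8.
King squares — g7: attacked by Ne6; h7: attacked by Nf6; g8: attacked by Nf6.
Legal moves for Black: none.
In check with no legal moves → checkmate.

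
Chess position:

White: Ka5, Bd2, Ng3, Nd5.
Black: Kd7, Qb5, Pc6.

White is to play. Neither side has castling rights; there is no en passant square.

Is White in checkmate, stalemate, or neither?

White to move; white king on a5.
In check: yes, from the black queen on b5.
King squares — a4: attacked by Qb5; b4: attacked by Qb5; b5: attacked by Pc6; a6: attacked by Qb5; b6: attacked by Qb5.
Legal moves for White: none.
In check with no legal moves → checkmate.

checkmate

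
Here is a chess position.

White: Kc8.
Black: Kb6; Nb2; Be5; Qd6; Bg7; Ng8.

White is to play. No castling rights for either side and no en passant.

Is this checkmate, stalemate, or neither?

White to move; white king on c8.
In check: no.
King squares — b7: attacked by Kb6; c7: attacked by Kb6; d7: attacked by Qd6; b8: attacked by Qd6; d8: attacked by Qd6.
Legal moves for White: none.
Not in check and no legal moves → stalemate.

stalemate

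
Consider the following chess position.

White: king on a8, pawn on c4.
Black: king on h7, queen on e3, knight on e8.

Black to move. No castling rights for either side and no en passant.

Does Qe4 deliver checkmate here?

no

After Qe4: white king on a8; in check: yes, from the black queen on e4.
White has 2 legal replies: Kb8, Ka7.
In check but a legal move exists → not checkmate.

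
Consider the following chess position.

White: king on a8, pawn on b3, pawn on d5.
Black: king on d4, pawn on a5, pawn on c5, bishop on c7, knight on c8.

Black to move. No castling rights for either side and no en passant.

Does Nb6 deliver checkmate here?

no

After Nb6: white king on a8; in check: yes, from the black knight on b6.
White has 2 legal replies: Kb7, Ka7.
In check but a legal move exists → not checkmate.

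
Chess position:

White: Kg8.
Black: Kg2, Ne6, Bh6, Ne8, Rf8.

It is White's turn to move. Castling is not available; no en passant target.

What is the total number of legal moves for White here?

1

White to move; king on g8.
In check: yes, from the black rook on f8.
Legal moves: Kh7.
Count: 1.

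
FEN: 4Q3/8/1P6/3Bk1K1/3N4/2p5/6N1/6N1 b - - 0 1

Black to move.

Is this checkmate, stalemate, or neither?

neither

Black to move; black king on e5.
In check: yes, from the white queen on e8.
Legal moves for Black: Kd6, Kxd5, Kxd4.
Black is in check but has 3 legal moves → neither.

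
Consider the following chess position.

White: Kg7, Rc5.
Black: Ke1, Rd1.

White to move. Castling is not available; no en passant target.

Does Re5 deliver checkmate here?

no

After Re5: black king on e1; in check: yes, from the white rook on e5.
Black has 3 legal replies: Kf2, Kd2, Kf1.
In check but a legal move exists → not checkmate.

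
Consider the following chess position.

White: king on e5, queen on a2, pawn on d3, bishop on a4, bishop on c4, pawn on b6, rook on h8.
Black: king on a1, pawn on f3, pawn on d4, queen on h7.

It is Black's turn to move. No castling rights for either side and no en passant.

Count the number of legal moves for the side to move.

Black to move; king on a1.
In check: yes, from the white queen on a2.
Legal moves: none.
Count: 0.

0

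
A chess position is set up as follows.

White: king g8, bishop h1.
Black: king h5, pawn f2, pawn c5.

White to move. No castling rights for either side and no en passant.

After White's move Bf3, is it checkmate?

no

After Bf3: black king on h5; in check: yes, from the white bishop on f3.
Black has 4 legal replies: Kh6, Kg6, Kg5, Kh4.
In check but a legal move exists → not checkmate.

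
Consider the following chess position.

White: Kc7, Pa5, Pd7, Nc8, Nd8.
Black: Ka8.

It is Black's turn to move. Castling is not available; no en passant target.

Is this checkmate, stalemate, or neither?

Black to move; black king on a8.
In check: no.
King squares — a7: attacked by Nc8; b7: attacked by Kc7; b8: attacked by Kc7.
Legal moves for Black: none.
Not in check and no legal moves → stalemate.

stalemate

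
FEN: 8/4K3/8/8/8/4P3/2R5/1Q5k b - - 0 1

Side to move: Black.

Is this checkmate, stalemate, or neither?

checkmate

Black to move; black king on h1.
In check: yes, from the white queen on b1.
King squares — g1: attacked by Qb1; g2: attacked by Rc2; h2: attacked by Rc2.
Legal moves for Black: none.
In check with no legal moves → checkmate.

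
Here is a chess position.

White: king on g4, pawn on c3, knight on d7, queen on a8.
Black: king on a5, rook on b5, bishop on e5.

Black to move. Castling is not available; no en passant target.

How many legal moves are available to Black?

0

Black to move; king on a5.
In check: yes, from the white queen on a8.
Legal moves: none.
Count: 0.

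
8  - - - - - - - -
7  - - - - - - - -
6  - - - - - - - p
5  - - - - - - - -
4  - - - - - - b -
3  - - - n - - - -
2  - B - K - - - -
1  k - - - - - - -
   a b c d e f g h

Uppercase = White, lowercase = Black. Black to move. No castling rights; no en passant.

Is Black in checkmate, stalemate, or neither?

neither

Black to move; black king on a1.
In check: yes, from the white bishop on b2.
King squares — b1: available; a2: available; b2: available.
Legal moves for Black: Kxb2, Ka2, Kb1, Nxb2.
Black is in check but has 4 legal moves → neither.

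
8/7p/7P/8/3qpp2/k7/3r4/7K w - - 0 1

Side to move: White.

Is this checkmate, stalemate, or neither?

stalemate

White to move; white king on h1.
In check: no.
King squares — g1: attacked by Qd4; g2: attacked by Rd2; h2: attacked by Rd2.
Legal moves for White: none.
Not in check and no legal moves → stalemate.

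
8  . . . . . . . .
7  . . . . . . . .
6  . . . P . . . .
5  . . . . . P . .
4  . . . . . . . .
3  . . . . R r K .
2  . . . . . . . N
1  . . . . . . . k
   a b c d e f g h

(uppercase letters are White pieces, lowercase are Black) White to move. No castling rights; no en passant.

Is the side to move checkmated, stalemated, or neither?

neither

White to move; white king on g3.
In check: yes, from the black rook on f3.
Legal moves for White: Kh4, Kg4, Kxf3, Rxf3, Nxf3.
White is in check but has 5 legal moves → neither.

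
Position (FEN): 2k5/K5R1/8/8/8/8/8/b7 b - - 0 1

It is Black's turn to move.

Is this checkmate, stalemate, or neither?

neither

Black to move; black king on c8.
In check: no.
Legal moves for Black: Kd8, Bxg7, Bf6, Be5, Bd4+, Bc3, Bb2.
Black has 7 legal moves and is not in check → neither.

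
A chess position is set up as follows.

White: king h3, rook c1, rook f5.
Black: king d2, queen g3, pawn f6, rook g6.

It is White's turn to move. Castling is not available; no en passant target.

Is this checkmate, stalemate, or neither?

checkmate

White to move; white king on h3.
In check: yes, from the black queen on g3.
King squares — g2: attacked by Qg3; h2: attacked by Qg3; g3: attacked by Rg6; g4: attacked by Qg3; h4: attacked by Qg3.
Legal moves for White: none.
In check with no legal moves → checkmate.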